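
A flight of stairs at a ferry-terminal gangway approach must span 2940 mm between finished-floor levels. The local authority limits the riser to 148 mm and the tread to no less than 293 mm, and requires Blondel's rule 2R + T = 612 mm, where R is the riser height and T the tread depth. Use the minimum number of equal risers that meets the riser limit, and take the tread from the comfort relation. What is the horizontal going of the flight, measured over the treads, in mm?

6042 mm

2940 / 148 = 19.86, so 20 risers are needed.
Riser R = 2940 / 20 = 147 mm, within the 148 mm limit.
Tread T = 612 − 2 × 147 = 318 mm (≥ 293 mm).
20 risers give 19 treads; going = 19 × 318 = 6042 mm.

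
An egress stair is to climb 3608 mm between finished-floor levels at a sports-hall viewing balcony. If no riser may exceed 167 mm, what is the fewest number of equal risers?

22 risers

At most 167 each: 3608/167 = 21.60, giving 22 risers.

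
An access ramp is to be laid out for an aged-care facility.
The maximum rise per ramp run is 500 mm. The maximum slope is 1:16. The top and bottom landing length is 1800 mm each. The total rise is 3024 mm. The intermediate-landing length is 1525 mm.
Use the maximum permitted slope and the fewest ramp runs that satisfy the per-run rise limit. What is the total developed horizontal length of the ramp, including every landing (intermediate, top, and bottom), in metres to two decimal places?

⌈3024/500⌉ = 7 ramp runs. That means 6 intermediate landings.
Horizontal run for 3024 mm of rise at 1:16 is 3024 × 16 = 48384 mm.
Intermediate landings: 6 × 1525 = 9150 mm.
Top and bottom landings: 2 × 1800 = 3600 mm.
Total = 48384 + 9150 + 3600 = 61134 mm.
= 61.13 m.

61.13 m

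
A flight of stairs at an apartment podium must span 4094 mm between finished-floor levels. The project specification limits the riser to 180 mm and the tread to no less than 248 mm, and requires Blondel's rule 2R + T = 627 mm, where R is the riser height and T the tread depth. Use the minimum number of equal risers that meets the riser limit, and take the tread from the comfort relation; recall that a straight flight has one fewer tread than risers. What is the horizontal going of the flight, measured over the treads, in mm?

At most 180 each: 4094/180 = 22.74, giving 23 risers.
Riser R = 4094 / 23 = 178 mm, within the 180 mm limit.
From 2R + T = 627: T = 627 − 356 = 271 mm.
Treads = 23 − 1 = 22; going = 22 × 271 = 5962 mm.

5962 mm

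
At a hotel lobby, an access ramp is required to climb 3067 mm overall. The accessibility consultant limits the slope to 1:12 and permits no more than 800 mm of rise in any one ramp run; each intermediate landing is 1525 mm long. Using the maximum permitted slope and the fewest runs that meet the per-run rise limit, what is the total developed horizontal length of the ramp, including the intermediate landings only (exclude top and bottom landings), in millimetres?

41379 mm

3067 / 800 = 3.834 → round up to 4 ramp runs. That means 3 intermediate landings.
Ramp run (horizontal) at 1:12: 3067 × 12 = 36804 mm.
3 intermediate landings contribute 3 × 1525 = 4575 mm.
Developed length = 36804 + 4575 = 41379 mm.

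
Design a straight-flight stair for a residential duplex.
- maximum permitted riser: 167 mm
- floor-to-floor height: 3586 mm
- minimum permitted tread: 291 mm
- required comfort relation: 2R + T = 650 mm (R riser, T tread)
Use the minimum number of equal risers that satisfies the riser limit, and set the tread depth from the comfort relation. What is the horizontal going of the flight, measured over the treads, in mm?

3586 / 167 = 21.47, so 22 risers are needed.
R = 3586 ÷ 22 = 163 mm.
From 2R + T = 650: T = 650 − 326 = 324 mm.
Going = (22 − 1) × 324 = 6804 mm.

6804 mm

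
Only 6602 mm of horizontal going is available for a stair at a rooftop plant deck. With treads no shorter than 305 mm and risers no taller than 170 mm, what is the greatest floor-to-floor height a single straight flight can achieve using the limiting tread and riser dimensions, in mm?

6602 / 305 = 21.65, so 21 treads fit.
Risers = treads + 1 = 22.
Maximum height = 22 × 170 = 3740 mm.

3740 mm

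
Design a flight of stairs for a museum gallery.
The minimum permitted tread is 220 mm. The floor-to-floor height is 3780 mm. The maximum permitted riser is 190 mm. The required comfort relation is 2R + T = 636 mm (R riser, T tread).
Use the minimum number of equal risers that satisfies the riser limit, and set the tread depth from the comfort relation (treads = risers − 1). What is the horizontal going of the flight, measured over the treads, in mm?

4902 mm

3780 / 190 = 19.895 → round up to 20 risers.
Each riser is 3780/20 = 189 mm (≤ 190 mm).
Tread T = 636 − 2 × 189 = 258 mm (≥ 220 mm).
Going = (20 − 1) × 258 = 4902 mm.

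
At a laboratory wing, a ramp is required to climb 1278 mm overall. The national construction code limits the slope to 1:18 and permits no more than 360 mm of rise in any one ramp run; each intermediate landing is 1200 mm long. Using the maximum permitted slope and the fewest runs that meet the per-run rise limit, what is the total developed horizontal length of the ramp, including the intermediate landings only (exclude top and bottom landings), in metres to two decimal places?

26.60 m

1278 / 360 = 3.55, so 4 ramp runs are needed. That means 3 intermediate landings.
Horizontal run for 1278 mm of rise at 1:18 is 1278 × 18 = 23004 mm.
3 intermediate landings contribute 3 × 1200 = 3600 mm.
Developed length = 23004 + 3600 = 26604 mm.
= 26.60 m.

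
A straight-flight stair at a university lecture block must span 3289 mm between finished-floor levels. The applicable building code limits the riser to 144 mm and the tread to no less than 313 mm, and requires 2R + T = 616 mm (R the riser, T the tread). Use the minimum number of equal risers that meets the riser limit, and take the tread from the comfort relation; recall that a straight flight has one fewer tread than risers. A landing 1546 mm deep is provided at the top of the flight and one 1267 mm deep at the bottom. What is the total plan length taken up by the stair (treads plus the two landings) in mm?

10073 mm

3289 / 144 = 22.840 → round up to 23 risers.
Riser R = 3289 / 23 = 143 mm, within the 144 mm limit.
T = 616 − 2·143 = 330 mm, which satisfies the 313 mm minimum.
23 risers give 22 treads; going = 22 × 330 = 7260 mm.
Enclosure = 7260 + 1546 + 1267 = 10073 mm.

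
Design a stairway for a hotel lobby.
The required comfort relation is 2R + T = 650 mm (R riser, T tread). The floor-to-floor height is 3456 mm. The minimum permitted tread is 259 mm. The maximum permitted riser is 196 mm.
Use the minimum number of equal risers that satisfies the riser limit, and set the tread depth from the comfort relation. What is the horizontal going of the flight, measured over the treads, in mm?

4522 mm

3456 / 196 = 17.633 → round up to 18 risers.
Riser R = 3456 / 18 = 192 mm, within the 196 mm limit.
From 2R + T = 650: T = 650 − 384 = 266 mm.
Going = (18 − 1) × 266 = 4522 mm.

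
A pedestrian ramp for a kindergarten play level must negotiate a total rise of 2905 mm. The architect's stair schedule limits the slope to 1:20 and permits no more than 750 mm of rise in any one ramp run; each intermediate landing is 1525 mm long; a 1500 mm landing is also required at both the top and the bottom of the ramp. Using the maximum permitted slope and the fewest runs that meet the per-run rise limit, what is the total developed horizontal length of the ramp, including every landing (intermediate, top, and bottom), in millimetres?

65675 mm

2905 / 750 = 3.87, so 4 ramp runs are needed. That means 3 intermediate landings.
Ramp run (horizontal) at 1:20: 2905 × 20 = 58100 mm.
Intermediate landings: 3 × 1525 = 4575 mm.
Top and bottom landings: 2 × 1500 = 3000 mm.
Total = 58100 + 4575 + 3000 = 65675 mm.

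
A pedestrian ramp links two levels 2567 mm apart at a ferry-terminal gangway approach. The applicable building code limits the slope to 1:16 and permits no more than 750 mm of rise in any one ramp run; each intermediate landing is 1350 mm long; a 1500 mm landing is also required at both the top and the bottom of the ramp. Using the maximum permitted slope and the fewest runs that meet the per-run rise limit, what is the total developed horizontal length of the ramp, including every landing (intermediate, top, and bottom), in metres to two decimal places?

48.12 m

At most 750 each: 2567/750 = 3.42, giving 4 ramp runs. That means 3 intermediate landings.
Ramp run (horizontal) at 1:16: 2567 × 16 = 41072 mm.
Intermediate landings: 3 × 1350 = 4050 mm.
Top and bottom landings: 2 × 1500 = 3000 mm.
Total = 41072 + 4050 + 3000 = 48122 mm.
= 48.12 m.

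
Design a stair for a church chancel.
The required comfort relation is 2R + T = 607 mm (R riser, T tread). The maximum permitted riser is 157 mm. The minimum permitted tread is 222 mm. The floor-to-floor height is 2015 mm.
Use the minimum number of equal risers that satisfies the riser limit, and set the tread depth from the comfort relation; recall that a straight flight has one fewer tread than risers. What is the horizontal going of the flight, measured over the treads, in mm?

3564 mm

2015 / 157 = 12.834 → round up to 13 risers.
Each riser is 2015/13 = 155 mm (≤ 157 mm).
T = 607 − 2·155 = 297 mm, which satisfies the 222 mm minimum.
13 risers give 12 treads; going = 12 × 297 = 3564 mm.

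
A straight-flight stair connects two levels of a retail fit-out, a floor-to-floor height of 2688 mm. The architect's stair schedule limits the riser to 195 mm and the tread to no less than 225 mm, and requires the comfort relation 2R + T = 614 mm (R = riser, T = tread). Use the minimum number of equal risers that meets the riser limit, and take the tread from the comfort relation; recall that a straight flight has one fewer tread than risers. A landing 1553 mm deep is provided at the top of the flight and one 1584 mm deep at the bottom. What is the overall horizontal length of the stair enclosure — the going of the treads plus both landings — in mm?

2688 / 195 = 13.78, so 14 risers are needed.
Riser R = 2688 / 14 = 192 mm, within the 195 mm limit.
From 2R + T = 614: T = 614 − 384 = 230 mm.
14 risers give 13 treads; going = 13 × 230 = 2990 mm.
Enclosure = 2990 + 1553 + 1584 = 6127 mm.

6127 mm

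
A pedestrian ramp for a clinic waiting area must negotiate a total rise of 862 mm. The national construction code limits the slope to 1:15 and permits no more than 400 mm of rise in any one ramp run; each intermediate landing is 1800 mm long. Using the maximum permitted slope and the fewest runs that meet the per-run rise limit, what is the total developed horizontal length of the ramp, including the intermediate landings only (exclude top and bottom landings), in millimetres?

862 / 400 = 2.15, so 3 ramp runs are needed. That means 2 intermediate landings.
Horizontal run for 862 mm of rise at 1:15 is 862 × 15 = 12930 mm.
Intermediate landings: 2 × 1800 = 3600 mm.
Total developed length = 12930 + 3600 = 16530 mm.

16530 mm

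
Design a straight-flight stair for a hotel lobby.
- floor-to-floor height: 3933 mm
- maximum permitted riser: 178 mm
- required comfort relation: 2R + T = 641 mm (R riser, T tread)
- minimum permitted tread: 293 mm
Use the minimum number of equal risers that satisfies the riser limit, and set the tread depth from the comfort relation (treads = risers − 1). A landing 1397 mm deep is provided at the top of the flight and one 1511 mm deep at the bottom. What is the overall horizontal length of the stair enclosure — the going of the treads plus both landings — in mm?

3933 / 178 = 22.096 → round up to 23 risers.
Each riser is 3933/23 = 171 mm (≤ 178 mm).
Tread T = 641 − 2 × 171 = 299 mm (≥ 293 mm).
Going = (23 − 1) × 299 = 6578 mm.
Enclosure = 6578 + 1397 + 1511 = 9486 mm.

9486 mm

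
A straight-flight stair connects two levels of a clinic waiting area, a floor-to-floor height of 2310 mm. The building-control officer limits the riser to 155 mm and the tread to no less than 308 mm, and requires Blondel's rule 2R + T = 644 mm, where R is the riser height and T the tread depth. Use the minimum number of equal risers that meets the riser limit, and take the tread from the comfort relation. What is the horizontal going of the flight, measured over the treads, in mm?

4704 mm

At most 155 each: 2310/155 = 14.90, giving 15 risers.
Riser R = 2310 / 15 = 154 mm, within the 155 mm limit.
T = 644 − 2·154 = 336 mm, which satisfies the 308 mm minimum.
Treads = 15 − 1 = 14; going = 14 × 336 = 4704 mm.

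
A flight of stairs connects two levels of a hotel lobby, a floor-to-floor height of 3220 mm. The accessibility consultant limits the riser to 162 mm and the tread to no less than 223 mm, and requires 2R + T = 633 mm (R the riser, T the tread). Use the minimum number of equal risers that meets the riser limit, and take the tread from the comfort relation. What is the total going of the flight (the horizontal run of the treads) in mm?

5909 mm

3220 / 162 = 19.877 → round up to 20 risers.
R = 3220 ÷ 20 = 161 mm.
Tread T = 633 − 2 × 161 = 311 mm (≥ 223 mm).
Treads = 20 − 1 = 19; going = 19 × 311 = 5909 mm.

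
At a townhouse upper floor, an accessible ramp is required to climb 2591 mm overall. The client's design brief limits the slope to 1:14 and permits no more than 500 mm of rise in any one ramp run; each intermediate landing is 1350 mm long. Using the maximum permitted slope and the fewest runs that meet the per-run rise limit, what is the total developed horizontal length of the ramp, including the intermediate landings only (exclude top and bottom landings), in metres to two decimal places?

43.02 m

2591 / 500 = 5.182 → round up to 6 ramp runs. That means 5 intermediate landings.
Horizontal run for 2591 mm of rise at 1:14 is 2591 × 14 = 36274 mm.
5 intermediate landings contribute 5 × 1350 = 6750 mm.
Total developed length = 36274 + 6750 = 43024 mm.
= 43.02 m.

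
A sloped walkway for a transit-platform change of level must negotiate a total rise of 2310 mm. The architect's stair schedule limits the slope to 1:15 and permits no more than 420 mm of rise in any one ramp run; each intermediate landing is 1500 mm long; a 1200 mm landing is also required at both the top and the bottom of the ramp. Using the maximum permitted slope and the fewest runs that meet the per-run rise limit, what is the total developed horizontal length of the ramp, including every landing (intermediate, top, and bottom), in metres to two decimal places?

⌈2310/420⌉ = 6 ramp runs. That means 5 intermediate landings.
Ramp run (horizontal) at 1:15: 2310 × 15 = 34650 mm.
5 intermediate landings contribute 5 × 1500 = 7500 mm.
Top and bottom landings: 2 × 1200 = 2400 mm.
Total = 34650 + 7500 + 2400 = 44550 mm.
= 44.55 m.

44.55 m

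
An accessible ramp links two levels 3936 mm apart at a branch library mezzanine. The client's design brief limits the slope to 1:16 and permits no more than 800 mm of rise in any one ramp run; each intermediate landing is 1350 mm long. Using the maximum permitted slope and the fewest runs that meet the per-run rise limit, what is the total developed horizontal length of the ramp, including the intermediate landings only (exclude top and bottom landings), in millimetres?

68376 mm

At most 800 each: 3936/800 = 4.92, giving 5 ramp runs. That means 4 intermediate landings.
Ramp run (horizontal) at 1:16: 3936 × 16 = 62976 mm.
4 intermediate landings contribute 4 × 1350 = 5400 mm.
Developed length = 62976 + 5400 = 68376 mm.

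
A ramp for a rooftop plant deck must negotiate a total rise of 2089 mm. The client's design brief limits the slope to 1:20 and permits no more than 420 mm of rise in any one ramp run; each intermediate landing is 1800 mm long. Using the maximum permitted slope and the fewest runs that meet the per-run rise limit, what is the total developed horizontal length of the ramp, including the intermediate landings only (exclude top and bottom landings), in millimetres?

48980 mm

⌈2089/420⌉ = 5 ramp runs. That means 4 intermediate landings.
Horizontal run for 2089 mm of rise at 1:20 is 2089 × 20 = 41780 mm.
4 intermediate landings contribute 4 × 1800 = 7200 mm.
Developed length = 41780 + 7200 = 48980 mm.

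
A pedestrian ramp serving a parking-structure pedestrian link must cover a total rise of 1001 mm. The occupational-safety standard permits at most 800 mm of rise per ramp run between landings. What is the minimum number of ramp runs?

⌈1001/800⌉ = 2 ramp runs.

2 runs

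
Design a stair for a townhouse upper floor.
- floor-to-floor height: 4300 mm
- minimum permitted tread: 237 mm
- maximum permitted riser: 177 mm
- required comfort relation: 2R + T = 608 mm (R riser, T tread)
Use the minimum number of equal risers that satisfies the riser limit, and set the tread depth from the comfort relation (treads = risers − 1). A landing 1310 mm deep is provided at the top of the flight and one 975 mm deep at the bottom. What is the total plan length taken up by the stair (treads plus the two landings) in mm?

4300 / 177 = 24.294 → round up to 25 risers.
R = 4300 ÷ 25 = 172 mm.
Tread T = 608 − 2 × 172 = 264 mm (≥ 237 mm).
Going = (25 − 1) × 264 = 6336 mm.
Enclosure = 6336 + 1310 + 975 = 8621 mm.

8621 mm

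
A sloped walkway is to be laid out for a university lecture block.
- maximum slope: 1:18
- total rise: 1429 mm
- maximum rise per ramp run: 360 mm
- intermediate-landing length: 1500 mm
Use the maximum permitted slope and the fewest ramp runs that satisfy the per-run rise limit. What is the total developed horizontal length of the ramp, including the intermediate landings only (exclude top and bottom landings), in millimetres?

30222 mm

At most 360 each: 1429/360 = 3.97, giving 4 ramp runs. That means 3 intermediate landings.
Horizontal run for 1429 mm of rise at 1:18 is 1429 × 18 = 25722 mm.
3 intermediate landings contribute 3 × 1500 = 4500 mm.
Developed length = 25722 + 4500 = 30222 mm.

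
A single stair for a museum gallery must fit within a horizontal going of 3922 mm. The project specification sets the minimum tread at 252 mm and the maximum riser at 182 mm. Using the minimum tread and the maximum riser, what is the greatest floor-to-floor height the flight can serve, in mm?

3922 / 252 = 15.56, so 15 treads fit.
Risers = treads + 1 = 16.
Maximum height = 16 × 182 = 2912 mm.

2912 mm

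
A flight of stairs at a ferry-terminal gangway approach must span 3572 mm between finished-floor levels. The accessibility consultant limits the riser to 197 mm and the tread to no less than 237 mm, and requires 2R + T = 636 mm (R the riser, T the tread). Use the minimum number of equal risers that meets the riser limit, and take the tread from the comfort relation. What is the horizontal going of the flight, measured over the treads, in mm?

⌈3572/197⌉ = 19 risers.
Riser R = 3572 / 19 = 188 mm, within the 197 mm limit.
T = 636 − 2·188 = 260 mm, which satisfies the 237 mm minimum.
19 risers give 18 treads; going = 18 × 260 = 4680 mm.

4680 mm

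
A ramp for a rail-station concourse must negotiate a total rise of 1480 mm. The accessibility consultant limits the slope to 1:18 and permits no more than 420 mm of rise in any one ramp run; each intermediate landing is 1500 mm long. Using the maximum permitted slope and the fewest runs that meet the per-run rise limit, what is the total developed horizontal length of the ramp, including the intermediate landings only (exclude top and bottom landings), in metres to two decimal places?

1480 / 420 = 3.52, so 4 ramp runs are needed. That means 3 intermediate landings.
Horizontal run for 1480 mm of rise at 1:18 is 1480 × 18 = 26640 mm.
Intermediate landings: 3 × 1500 = 4500 mm.
Total developed length = 26640 + 4500 = 31140 mm.
= 31.14 m.

31.14 m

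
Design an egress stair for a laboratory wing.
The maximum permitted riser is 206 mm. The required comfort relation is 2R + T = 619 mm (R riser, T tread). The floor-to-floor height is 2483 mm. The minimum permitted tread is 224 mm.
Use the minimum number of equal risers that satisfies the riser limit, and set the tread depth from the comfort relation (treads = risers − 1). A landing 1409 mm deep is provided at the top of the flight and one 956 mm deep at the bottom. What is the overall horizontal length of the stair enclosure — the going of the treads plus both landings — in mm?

At most 206 each: 2483/206 = 12.05, giving 13 risers.
Riser R = 2483 / 13 = 191 mm, within the 206 mm limit.
From 2R + T = 619: T = 619 − 382 = 237 mm.
Treads = 13 − 1 = 12; going = 12 × 237 = 2844 mm.
Add landings: 2844 + 1409 + 956 = 5209 mm.

5209 mm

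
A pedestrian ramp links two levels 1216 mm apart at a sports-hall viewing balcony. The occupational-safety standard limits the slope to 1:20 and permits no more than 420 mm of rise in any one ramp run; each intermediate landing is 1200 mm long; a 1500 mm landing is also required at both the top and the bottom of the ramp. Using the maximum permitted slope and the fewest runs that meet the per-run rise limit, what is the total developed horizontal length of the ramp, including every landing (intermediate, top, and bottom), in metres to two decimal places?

29.72 m

⌈1216/420⌉ = 3 ramp runs. That means 2 intermediate landings.
Ramp run (horizontal) at 1:20: 1216 × 20 = 24320 mm.
Intermediate landings: 2 × 1200 = 2400 mm.
Top and bottom landings: 2 × 1500 = 3000 mm.
Total = 24320 + 2400 + 3000 = 29720 mm.
= 29.72 m.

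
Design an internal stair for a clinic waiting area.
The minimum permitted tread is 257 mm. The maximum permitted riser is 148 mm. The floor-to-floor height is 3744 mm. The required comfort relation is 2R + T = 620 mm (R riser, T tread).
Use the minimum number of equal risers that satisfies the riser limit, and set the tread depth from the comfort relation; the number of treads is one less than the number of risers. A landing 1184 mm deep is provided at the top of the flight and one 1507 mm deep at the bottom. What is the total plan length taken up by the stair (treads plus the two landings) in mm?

10991 mm

3744 / 148 = 25.30, so 26 risers are needed.
Riser R = 3744 / 26 = 144 mm, within the 148 mm limit.
T = 620 − 2·144 = 332 mm, which satisfies the 257 mm minimum.
26 risers give 25 treads; going = 25 × 332 = 8300 mm.
Enclosure = 8300 + 1184 + 1507 = 10991 mm.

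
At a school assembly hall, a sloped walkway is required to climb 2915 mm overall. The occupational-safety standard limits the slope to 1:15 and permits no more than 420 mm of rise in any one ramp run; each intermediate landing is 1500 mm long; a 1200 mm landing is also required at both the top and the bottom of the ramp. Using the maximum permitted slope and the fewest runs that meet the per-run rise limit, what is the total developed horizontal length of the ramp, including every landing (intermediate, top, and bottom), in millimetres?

55125 mm

2915 / 420 = 6.94, so 7 ramp runs are needed. That means 6 intermediate landings.
Ramp run (horizontal) at 1:15: 2915 × 15 = 43725 mm.
Intermediate landings: 6 × 1500 = 9000 mm.
Top and bottom landings: 2 × 1200 = 2400 mm.
Total = 43725 + 9000 + 2400 = 55125 mm.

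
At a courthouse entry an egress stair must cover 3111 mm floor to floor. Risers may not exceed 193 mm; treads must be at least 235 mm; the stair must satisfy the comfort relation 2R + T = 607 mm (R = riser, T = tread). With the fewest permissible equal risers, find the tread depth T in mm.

241 mm

3111 / 193 = 16.119 → round up to 17 risers.
Riser R = 3111 / 17 = 183 mm, within the 193 mm limit.
Tread T = 607 − 2 × 183 = 241 mm (≥ 235 mm).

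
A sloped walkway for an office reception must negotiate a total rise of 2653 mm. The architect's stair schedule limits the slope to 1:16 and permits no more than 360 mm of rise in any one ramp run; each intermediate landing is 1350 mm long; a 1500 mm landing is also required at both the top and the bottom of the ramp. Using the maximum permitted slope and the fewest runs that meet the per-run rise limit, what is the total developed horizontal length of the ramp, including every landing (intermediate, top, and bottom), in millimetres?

54898 mm

2653 / 360 = 7.37, so 8 ramp runs are needed. That means 7 intermediate landings.
Ramp run (horizontal) at 1:16: 2653 × 16 = 42448 mm.
Intermediate landings: 7 × 1350 = 9450 mm.
Top and bottom landings: 2 × 1500 = 3000 mm.
Total = 42448 + 9450 + 3000 = 54898 mm.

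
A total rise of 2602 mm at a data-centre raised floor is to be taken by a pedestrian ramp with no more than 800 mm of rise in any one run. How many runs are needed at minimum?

2602 / 800 = 3.25, so 4 ramp runs are needed.

4 runs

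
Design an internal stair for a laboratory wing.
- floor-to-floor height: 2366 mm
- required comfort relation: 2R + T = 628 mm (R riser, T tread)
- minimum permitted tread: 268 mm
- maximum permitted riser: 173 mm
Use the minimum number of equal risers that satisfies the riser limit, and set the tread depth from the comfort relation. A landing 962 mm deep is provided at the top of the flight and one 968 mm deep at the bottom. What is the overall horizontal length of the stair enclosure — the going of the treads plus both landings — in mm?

5700 mm

⌈2366/173⌉ = 14 risers.
R = 2366 ÷ 14 = 169 mm.
T = 628 − 2·169 = 290 mm, which satisfies the 268 mm minimum.
Going = (14 − 1) × 290 = 3770 mm.
Add landings: 3770 + 962 + 968 = 5700 mm.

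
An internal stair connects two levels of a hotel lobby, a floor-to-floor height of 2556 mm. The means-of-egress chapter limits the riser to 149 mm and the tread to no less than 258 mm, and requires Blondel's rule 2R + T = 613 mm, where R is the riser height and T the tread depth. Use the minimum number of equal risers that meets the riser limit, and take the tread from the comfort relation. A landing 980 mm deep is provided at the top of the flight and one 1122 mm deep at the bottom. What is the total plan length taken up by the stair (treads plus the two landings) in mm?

7695 mm

2556 / 149 = 17.154 → round up to 18 risers.
Riser R = 2556 / 18 = 142 mm, within the 149 mm limit.
Tread T = 613 − 2 × 142 = 329 mm (≥ 258 mm).
Going = (18 − 1) × 329 = 5593 mm.
Enclosure = 5593 + 980 + 1122 = 7695 mm.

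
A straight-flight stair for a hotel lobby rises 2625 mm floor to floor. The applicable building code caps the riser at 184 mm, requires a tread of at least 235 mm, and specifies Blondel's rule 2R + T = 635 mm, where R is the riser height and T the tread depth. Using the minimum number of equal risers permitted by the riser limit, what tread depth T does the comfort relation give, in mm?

⌈2625/184⌉ = 15 risers.
Riser R = 2625 / 15 = 175 mm, within the 184 mm limit.
Tread T = 635 − 2 × 175 = 285 mm (≥ 235 mm).

285 mm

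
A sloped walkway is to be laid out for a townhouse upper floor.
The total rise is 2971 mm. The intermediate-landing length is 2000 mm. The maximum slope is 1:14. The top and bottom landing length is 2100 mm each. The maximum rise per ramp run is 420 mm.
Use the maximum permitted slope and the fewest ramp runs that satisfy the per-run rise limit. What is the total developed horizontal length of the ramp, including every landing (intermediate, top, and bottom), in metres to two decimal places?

⌈2971/420⌉ = 8 ramp runs. That means 7 intermediate landings.
Ramp run (horizontal) at 1:14: 2971 × 14 = 41594 mm.
7 intermediate landings contribute 7 × 2000 = 14000 mm.
Top and bottom landings: 2 × 2100 = 4200 mm.
Total = 41594 + 14000 + 4200 = 59794 mm.
= 59.79 m.

59.79 m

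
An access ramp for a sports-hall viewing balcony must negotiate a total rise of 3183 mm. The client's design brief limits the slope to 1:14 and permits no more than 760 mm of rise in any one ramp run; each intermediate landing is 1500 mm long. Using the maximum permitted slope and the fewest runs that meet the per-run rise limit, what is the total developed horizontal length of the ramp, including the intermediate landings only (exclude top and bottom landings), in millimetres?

50562 mm

3183 / 760 = 4.188 → round up to 5 ramp runs. That means 4 intermediate landings.
Ramp run (horizontal) at 1:14: 3183 × 14 = 44562 mm.
4 intermediate landings contribute 4 × 1500 = 6000 mm.
Total developed length = 44562 + 6000 = 50562 mm.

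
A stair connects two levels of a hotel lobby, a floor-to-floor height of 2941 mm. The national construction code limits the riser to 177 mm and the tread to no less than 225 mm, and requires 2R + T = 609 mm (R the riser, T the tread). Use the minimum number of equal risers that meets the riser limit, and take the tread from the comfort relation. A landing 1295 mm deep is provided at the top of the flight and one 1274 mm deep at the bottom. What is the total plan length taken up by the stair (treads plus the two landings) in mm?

2941 / 177 = 16.616 → round up to 17 risers.
R = 2941 ÷ 17 = 173 mm.
Tread T = 609 − 2 × 173 = 263 mm (≥ 225 mm).
Treads = 17 − 1 = 16; going = 16 × 263 = 4208 mm.
Add landings: 4208 + 1295 + 1274 = 6777 mm.

6777 mm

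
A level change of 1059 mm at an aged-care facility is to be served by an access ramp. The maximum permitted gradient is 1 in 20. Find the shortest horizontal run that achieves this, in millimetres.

At 1:20 the run is 20 × 1059 = 21180 mm.

21180 mm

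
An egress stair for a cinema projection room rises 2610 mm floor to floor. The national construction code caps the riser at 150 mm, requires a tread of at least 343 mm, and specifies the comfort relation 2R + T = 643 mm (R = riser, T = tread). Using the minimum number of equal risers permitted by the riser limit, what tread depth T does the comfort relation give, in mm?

353 mm

2610 / 150 = 17.40, so 18 risers are needed.
Riser R = 2610 / 18 = 145 mm, within the 150 mm limit.
From 2R + T = 643: T = 643 − 290 = 353 mm.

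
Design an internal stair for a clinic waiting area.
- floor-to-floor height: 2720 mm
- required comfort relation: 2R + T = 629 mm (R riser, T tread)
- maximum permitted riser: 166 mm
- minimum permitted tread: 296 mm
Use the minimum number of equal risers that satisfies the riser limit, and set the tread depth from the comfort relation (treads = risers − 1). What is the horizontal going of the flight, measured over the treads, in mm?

4944 mm

⌈2720/166⌉ = 17 risers.
Each riser is 2720/17 = 160 mm (≤ 166 mm).
From 2R + T = 629: T = 629 − 320 = 309 mm.
Going = (17 − 1) × 309 = 4944 mm.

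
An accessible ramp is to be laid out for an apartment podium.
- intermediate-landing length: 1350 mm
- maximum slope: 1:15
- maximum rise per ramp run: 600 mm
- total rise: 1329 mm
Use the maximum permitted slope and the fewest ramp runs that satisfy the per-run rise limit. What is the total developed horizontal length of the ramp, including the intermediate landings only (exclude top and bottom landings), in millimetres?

22635 mm

1329 / 600 = 2.21, so 3 ramp runs are needed. That means 2 intermediate landings.
Horizontal run for 1329 mm of rise at 1:15 is 1329 × 15 = 19935 mm.
Intermediate landings: 2 × 1350 = 2700 mm.
Developed length = 19935 + 2700 = 22635 mm.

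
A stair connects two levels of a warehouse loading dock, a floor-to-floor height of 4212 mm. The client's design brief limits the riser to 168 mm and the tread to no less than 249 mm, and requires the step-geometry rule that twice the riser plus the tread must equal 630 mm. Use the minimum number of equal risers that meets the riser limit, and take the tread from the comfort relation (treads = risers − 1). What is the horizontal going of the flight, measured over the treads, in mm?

⌈4212/168⌉ = 26 risers.
Riser R = 4212 / 26 = 162 mm, within the 168 mm limit.
Tread T = 630 − 2 × 162 = 306 mm (≥ 249 mm).
Treads = 26 − 1 = 25; going = 25 × 306 = 7650 mm.

7650 mm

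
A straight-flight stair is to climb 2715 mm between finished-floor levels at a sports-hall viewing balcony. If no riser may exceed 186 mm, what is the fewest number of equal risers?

15 risers

⌈2715/186⌉ = 15 risers.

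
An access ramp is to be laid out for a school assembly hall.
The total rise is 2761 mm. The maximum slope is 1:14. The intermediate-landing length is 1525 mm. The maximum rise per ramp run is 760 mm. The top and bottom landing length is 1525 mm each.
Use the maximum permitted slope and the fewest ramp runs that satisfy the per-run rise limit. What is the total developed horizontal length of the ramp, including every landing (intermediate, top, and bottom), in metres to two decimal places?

46.28 m

2761 / 760 = 3.63, so 4 ramp runs are needed. That means 3 intermediate landings.
Horizontal run for 2761 mm of rise at 1:14 is 2761 × 14 = 38654 mm.
3 intermediate landings contribute 3 × 1525 = 4575 mm.
Top and bottom landings: 2 × 1525 = 3050 mm.
Total = 38654 + 4575 + 3050 = 46279 mm.
= 46.28 m.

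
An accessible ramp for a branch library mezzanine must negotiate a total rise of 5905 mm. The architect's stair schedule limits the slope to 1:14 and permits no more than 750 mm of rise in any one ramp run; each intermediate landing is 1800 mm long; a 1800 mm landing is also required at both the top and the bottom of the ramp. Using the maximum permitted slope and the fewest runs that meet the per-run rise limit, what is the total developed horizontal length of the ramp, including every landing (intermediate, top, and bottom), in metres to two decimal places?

98.87 m

5905 / 750 = 7.873 → round up to 8 ramp runs. That means 7 intermediate landings.
Ramp run (horizontal) at 1:14: 5905 × 14 = 82670 mm.
Intermediate landings: 7 × 1800 = 12600 mm.
Top and bottom landings: 2 × 1800 = 3600 mm.
Total = 82670 + 12600 + 3600 = 98870 mm.
= 98.87 m.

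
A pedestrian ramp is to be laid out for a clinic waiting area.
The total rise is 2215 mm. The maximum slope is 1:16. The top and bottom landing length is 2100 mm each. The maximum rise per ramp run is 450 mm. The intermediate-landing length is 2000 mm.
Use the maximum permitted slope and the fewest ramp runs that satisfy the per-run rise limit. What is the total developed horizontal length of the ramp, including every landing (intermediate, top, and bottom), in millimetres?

47640 mm

2215 / 450 = 4.922 → round up to 5 ramp runs. That means 4 intermediate landings.
Horizontal run for 2215 mm of rise at 1:16 is 2215 × 16 = 35440 mm.
4 intermediate landings contribute 4 × 2000 = 8000 mm.
Top and bottom landings: 2 × 2100 = 4200 mm.
Total = 35440 + 8000 + 4200 = 47640 mm.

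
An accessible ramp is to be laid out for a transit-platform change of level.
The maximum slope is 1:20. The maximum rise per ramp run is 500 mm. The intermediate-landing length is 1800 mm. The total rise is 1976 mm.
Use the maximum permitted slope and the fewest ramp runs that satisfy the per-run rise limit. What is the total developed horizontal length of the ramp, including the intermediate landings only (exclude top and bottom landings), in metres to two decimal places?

44.92 m

⌈1976/500⌉ = 4 ramp runs. That means 3 intermediate landings.
Ramp run (horizontal) at 1:20: 1976 × 20 = 39520 mm.
3 intermediate landings contribute 3 × 1800 = 5400 mm.
Total developed length = 39520 + 5400 = 44920 mm.
= 44.92 m.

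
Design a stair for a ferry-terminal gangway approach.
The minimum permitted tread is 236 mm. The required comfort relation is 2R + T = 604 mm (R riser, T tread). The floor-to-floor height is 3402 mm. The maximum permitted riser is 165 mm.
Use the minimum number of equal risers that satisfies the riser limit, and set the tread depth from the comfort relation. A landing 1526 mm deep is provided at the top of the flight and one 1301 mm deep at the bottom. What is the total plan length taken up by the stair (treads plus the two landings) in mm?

8427 mm

3402 / 165 = 20.62, so 21 risers are needed.
Riser R = 3402 / 21 = 162 mm, within the 165 mm limit.
Tread T = 604 − 2 × 162 = 280 mm (≥ 236 mm).
Going = (21 − 1) × 280 = 5600 mm.
Enclosure = 5600 + 1526 + 1301 = 8427 mm.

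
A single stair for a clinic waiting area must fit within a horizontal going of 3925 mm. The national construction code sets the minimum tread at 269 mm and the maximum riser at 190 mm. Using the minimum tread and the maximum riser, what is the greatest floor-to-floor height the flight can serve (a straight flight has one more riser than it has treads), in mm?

2850 mm

Treads that fit: ⌊3925 / 269⌋ = 14.
Risers = treads + 1 = 15.
Maximum height = 15 × 190 = 2850 mm.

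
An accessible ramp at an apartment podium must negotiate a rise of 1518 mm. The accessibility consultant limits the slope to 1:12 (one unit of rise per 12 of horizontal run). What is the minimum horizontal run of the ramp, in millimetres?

18216 mm

Run = rise × 12 = 1518 × 12 = 18216 mm.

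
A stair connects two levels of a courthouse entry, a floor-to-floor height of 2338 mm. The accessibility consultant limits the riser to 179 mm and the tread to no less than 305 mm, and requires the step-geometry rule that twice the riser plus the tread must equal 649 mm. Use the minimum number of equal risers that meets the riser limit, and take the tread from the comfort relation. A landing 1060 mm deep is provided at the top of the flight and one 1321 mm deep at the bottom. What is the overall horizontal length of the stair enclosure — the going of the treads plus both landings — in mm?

2338 / 179 = 13.061 → round up to 14 risers.
Each riser is 2338/14 = 167 mm (≤ 179 mm).
T = 649 − 2·167 = 315 mm, which satisfies the 305 mm minimum.
14 risers give 13 treads; going = 13 × 315 = 4095 mm.
Add landings: 4095 + 1060 + 1321 = 6476 mm.

6476 mm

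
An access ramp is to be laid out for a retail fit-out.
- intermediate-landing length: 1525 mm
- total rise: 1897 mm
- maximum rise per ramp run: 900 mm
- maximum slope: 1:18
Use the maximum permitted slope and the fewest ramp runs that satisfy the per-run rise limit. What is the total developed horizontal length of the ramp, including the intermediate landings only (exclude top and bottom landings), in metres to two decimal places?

37.20 m

1897 / 900 = 2.108 → round up to 3 ramp runs. That means 2 intermediate landings.
Ramp run (horizontal) at 1:18: 1897 × 18 = 34146 mm.
2 intermediate landings contribute 2 × 1525 = 3050 mm.
Total developed length = 34146 + 3050 = 37196 mm.
= 37.20 m.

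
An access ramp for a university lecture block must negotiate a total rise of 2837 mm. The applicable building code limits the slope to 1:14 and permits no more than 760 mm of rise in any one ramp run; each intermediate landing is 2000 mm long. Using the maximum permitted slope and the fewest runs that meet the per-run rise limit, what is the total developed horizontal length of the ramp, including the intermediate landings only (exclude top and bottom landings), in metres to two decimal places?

⌈2837/760⌉ = 4 ramp runs. That means 3 intermediate landings.
Horizontal run for 2837 mm of rise at 1:14 is 2837 × 14 = 39718 mm.
Intermediate landings: 3 × 2000 = 6000 mm.
Total developed length = 39718 + 6000 = 45718 mm.
= 45.72 m.

45.72 m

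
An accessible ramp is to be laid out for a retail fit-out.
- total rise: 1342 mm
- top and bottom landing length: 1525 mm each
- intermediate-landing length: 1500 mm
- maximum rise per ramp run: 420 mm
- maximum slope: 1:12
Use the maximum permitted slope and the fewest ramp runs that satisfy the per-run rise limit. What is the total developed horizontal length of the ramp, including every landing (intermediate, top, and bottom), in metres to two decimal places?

At most 420 each: 1342/420 = 3.20, giving 4 ramp runs. That means 3 intermediate landings.
Ramp run (horizontal) at 1:12: 1342 × 12 = 16104 mm.
3 intermediate landings contribute 3 × 1500 = 4500 mm.
Top and bottom landings: 2 × 1525 = 3050 mm.
Total = 16104 + 4500 + 3050 = 23654 mm.
= 23.65 m.

23.65 m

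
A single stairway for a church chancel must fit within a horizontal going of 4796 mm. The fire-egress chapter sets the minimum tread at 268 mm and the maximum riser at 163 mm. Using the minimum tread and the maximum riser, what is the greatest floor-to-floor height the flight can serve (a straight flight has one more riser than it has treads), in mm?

Treads that fit: ⌊4796 / 268⌋ = 17.
Risers = treads + 1 = 18.
Maximum height = 18 × 163 = 2934 mm.

2934 mm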